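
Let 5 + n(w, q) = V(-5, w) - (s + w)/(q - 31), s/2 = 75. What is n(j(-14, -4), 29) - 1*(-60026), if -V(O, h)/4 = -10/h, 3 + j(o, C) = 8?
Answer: 120213/2 ≈ 60107.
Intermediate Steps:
s = 150 (s = 2*75 = 150)
j(o, C) = 5 (j(o, C) = -3 + 8 = 5)
V(O, h) = 40/h (V(O, h) = -(-40)/h = 40/h)
n(w, q) = -5 + 40/w - (150 + w)/(-31 + q) (n(w, q) = -5 + (40/w - (150 + w)/(q - 31)) = -5 + (40/w - (150 + w)/(-31 + q)) = -5 + 40/w - (150 + w)/(-31 + q))
n(j(-14, -4), 29) - 1*(-60026) = (-1240 + 40*29 - 1*5*(-5 + 5 + 5*29))/(5*(-31 + 29)) - 1*(-60026) = (1/5)*(-1240 + 1160 - 1*5*(-5 + 5 + 145))/(-2) + 60026 = (1/5)*(-1/2)*(-1240 + 1160 - 1*5*145) + 60026 = (1/5)*(-1/2)*(-1240 + 1160 - 725) + 60026 = (1/5)*(-1/2)*(-805) + 60026 = 161/2 + 60026 = 120213/2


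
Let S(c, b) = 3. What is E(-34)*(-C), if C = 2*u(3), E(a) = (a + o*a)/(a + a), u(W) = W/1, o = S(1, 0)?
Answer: -12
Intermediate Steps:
o = 3
u(W) = W (u(W) = W*1 = W)
E(a) = 2 (E(a) = (a + 3*a)/(a + a) = (4*a)/((2*a)) = (4*a)*(1/(2*a)) = 2)
C = 6 (C = 2*3 = 6)
E(-34)*(-C) = 2*(-1*6) = 2*(-6) = -12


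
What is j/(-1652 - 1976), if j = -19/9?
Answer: 19/32652 ≈ 0.00058189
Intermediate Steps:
j = -19/9 (j = -19*⅑ = -19/9 ≈ -2.1111)
j/(-1652 - 1976) = -19/9/(-1652 - 1976) = -19/9/(-3628) = -1/3628*(-19/9) = 19/32652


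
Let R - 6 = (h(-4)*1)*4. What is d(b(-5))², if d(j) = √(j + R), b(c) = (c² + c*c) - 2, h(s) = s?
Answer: 38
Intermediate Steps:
R = -10 (R = 6 - 4*1*4 = 6 - 4*4 = 6 - 16 = -10)
b(c) = -2 + 2*c² (b(c) = (c² + c²) - 2 = 2*c² - 2 = -2 + 2*c²)
d(j) = √(-10 + j) (d(j) = √(j - 10) = √(-10 + j))
d(b(-5))² = (√(-10 + (-2 + 2*(-5)²)))² = (√(-10 + (-2 + 2*25)))² = (√(-10 + (-2 + 50)))² = (√(-10 + 48))² = (√38)² = 38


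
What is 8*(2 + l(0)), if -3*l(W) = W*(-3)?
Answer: 16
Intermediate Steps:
l(W) = W (l(W) = -W*(-3)/3 = -(-1)*W = W)
8*(2 + l(0)) = 8*(2 + 0) = 8*2 = 16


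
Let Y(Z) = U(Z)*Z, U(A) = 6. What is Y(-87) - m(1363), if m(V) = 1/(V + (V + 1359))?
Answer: -2132371/4085 ≈ -522.00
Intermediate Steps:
m(V) = 1/(1359 + 2*V) (m(V) = 1/(V + (1359 + V)) = 1/(1359 + 2*V))
Y(Z) = 6*Z
Y(-87) - m(1363) = 6*(-87) - 1/(1359 + 2*1363) = -522 - 1/(1359 + 2726) = -522 - 1/4085 = -2132371/4085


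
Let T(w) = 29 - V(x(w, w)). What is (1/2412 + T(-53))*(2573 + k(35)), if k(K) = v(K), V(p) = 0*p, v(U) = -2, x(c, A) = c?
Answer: 59946293/804 ≈ 74560.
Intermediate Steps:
V(p) = 0
k(K) = -2
T(w) = 29 (T(w) = 29 - 1*0 = 29 + 0 = 29)
(1/2412 + T(-53))*(2573 + k(35)) = (1/2412 + 29)*(2573 - 2) = (1/2412 + 29)*2571 = (69949/2412)*2571 = 59946293/804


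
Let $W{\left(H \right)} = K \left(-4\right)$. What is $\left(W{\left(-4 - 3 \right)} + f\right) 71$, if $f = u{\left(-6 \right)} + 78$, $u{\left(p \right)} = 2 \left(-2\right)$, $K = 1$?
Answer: $4970$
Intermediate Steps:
$u{\left(p \right)} = -4$
$f = 74$ ($f = -4 + 78 = 74$)
$W{\left(H \right)} = -4$ ($W{\left(H \right)} = 1 \left(-4\right) = -4$)
$\left(W{\left(-4 - 3 \right)} + f\right) 71 = \left(-4 + 74\right) 71 = 70 \cdot 71 = 4970$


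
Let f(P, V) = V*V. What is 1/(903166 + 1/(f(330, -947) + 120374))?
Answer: 1017183/918685101379 ≈ 1.1072e-6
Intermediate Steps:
f(P, V) = V²
1/(903166 + 1/(f(330, -947) + 120374)) = 1/(903166 + 1/((-947)² + 120374)) = 1/(903166 + 1/(896809 + 120374)) = 1/(903166 + 1/1017183) = 1/(918685101379/1017183) = 1017183/918685101379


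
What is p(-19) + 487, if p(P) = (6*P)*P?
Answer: 2653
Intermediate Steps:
p(P) = 6*P**2
p(-19) + 487 = 6*(-19)**2 + 487 = 6*361 + 487 = 2166 + 487 = 2653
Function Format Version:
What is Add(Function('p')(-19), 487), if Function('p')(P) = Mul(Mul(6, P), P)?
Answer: 2653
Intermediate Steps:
Function('p')(P) = Mul(6, Pow(P, 2))
Add(Function('p')(-19), 487) = Add(Mul(6, Pow(-19, 2)), 487) = Add(Mul(6, 361), 487) = Add(2166, 487) = 2653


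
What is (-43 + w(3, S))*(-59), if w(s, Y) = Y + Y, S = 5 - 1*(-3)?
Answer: 1593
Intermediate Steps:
S = 8 (S = 5 + 3 = 8)
w(s, Y) = 2*Y
(-43 + w(3, S))*(-59) = (-43 + 2*8)*(-59) = (-43 + 16)*(-59) = -27*(-59) = 1593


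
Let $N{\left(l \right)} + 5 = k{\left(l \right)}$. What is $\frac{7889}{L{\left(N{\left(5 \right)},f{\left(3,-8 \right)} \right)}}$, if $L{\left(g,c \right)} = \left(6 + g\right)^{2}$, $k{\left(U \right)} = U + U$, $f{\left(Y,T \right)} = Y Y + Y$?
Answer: $\frac{7889}{121} \approx 65.198$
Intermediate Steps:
$f{\left(Y,T \right)} = Y + Y^{2}$ ($f{\left(Y,T \right)} = Y^{2} + Y = Y + Y^{2}$)
$k{\left(U \right)} = 2 U$
$N{\left(l \right)} = -5 + 2 l$
$\frac{7889}{L{\left(N{\left(5 \right)},f{\left(3,-8 \right)} \right)}} = \frac{7889}{\left(6 + \left(-5 + 2 \cdot 5\right)\right)^{2}} = \frac{7889}{\left(6 + \left(-5 + 10\right)\right)^{2}} = \frac{7889}{\left(6 + 5\right)^{2}} = \frac{7889}{11^{2}} = \frac{7889}{121}$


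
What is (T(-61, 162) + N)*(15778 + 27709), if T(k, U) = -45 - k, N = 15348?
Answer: 668134268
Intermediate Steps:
(T(-61, 162) + N)*(15778 + 27709) = ((-45 - 1*(-61)) + 15348)*(15778 + 27709) = ((-45 + 61) + 15348)*43487 = (16 + 15348)*43487 = 15364*43487 = 668134268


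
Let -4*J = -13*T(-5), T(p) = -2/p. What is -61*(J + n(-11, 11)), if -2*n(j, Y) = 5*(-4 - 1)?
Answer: -4209/5 ≈ -841.80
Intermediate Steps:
n(j, Y) = 25/2 (n(j, Y) = -5*(-4 - 1)/2 = -5*(-5)/2 = -1/2*(-25) = 25/2)
J = 13/10 (J = -(-13)*(-2/(-5))/4 = -(-13)*(-2*(-1/5))/4 = -(-13)*2/(4*5) = -1/4*(-26/5) = 13/10 ≈ 1.3000)
-61*(J + n(-11, 11)) = -61*(13/10 + 25/2) = -61*69/5 = -4209/5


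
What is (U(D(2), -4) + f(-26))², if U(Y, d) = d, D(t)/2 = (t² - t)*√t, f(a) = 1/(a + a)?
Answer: 43681/2704 ≈ 16.154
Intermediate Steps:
f(a) = 1/(2*a)
D(t) = 2*√t*(t² - t) (D(t) = 2*((t² - t)*√t) = 2*(√t*(t² - t)) = 2*√t*(t² - t))
(U(D(2), -4) + f(-26))² = (-4 + (½)/(-26))² = (-4 + (½)*(-1/26))² = (-4 - 1/52)² = (-209/52)² = 43681/2704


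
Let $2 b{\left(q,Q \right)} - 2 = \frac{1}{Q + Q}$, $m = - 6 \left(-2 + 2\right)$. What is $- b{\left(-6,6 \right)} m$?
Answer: $0$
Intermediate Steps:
$m = 0$ ($m = \left(-6\right) 0 = 0$)
$b{\left(q,Q \right)} = 1 + \frac{1}{4 Q}$ ($b{\left(q,Q \right)} = 1 + \frac{1}{2 \left(Q + Q\right)} = 1 + \frac{1}{2 \cdot 2 Q} = 1 + \frac{\frac{1}{2} \frac{1}{Q}}{2} = 1 + \frac{1}{4 Q}$)
$- b{\left(-6,6 \right)} m = - \frac{\frac{1}{4} + 6}{6} \cdot 0 = - \frac{25}{6 \cdot 4} \cdot 0 = \left(-1\right) \frac{25}{24} \cdot 0 = \left(- \frac{25}{24}\right) 0 = 0$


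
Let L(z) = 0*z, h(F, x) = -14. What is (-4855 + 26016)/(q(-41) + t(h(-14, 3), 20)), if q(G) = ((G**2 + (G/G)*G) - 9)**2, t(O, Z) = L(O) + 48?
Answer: 21161/2660209 ≈ 0.0079546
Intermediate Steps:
L(z) = 0
t(O, Z) = 48 (t(O, Z) = 0 + 48 = 48)
q(G) = (-9 + G + G**2)**2 (q(G) = ((G**2 + 1*G) - 9)**2 = ((G**2 + G) - 9)**2 = ((G + G**2) - 9)**2 = (-9 + G + G**2)**2)
(-4855 + 26016)/(q(-41) + t(h(-14, 3), 20)) = (-4855 + 26016)/((-9 - 41 + (-41)**2)**2 + 48) = 21161/((-9 - 41 + 1681)**2 + 48) = 21161/(1631**2 + 48) = 21161/(2660161 + 48) = 21161/2660209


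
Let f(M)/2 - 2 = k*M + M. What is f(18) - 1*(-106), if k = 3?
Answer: 254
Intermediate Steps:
f(M) = 4 + 8*M (f(M) = 4 + 2*(3*M + M) = 4 + 2*(4*M) = 4 + 8*M)
f(18) - 1*(-106) = (4 + 8*18) - 1*(-106) = (4 + 144) + 106 = 148 + 106 = 254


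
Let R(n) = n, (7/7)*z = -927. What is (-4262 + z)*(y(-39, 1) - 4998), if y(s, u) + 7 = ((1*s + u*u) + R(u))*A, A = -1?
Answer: 25778952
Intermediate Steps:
z = -927
y(s, u) = -7 - s - u - u² (y(s, u) = -7 + ((1*s + u*u) + u)*(-1) = -7 + ((s + u²) + u)*(-1) = -7 + (s + u + u²)*(-1) = -7 + (-s - u - u²) = -7 - s - u - u²)
(-4262 + z)*(y(-39, 1) - 4998) = (-4262 - 927)*((-7 - 1*(-39) - 1*1 - 1*1²) - 4998) = -5189*((-7 + 39 - 1 - 1*1) - 4998) = -5189*((-7 + 39 - 1 - 1) - 4998) = -5189*(30 - 4998) = -5189*(-4968) = 25778952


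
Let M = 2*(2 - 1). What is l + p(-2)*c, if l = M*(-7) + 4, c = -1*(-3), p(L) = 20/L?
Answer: -40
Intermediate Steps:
c = 3
M = 2 (M = 2*1 = 2)
l = -10 (l = 2*(-7) + 4 = -14 + 4 = -10)
l + p(-2)*c = -10 + (20/(-2))*3 = -10 + (20*(-1/2))*3 = -10 - 10*3 = -10 - 30 = -40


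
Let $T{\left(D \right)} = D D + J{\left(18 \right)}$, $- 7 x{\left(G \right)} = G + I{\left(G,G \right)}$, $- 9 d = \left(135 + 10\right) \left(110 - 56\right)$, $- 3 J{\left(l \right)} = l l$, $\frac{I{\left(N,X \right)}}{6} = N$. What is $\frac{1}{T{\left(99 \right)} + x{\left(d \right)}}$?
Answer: $\frac{1}{10563} \approx 9.467 \cdot 10^{-5}$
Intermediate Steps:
$I{\left(N,X \right)} = 6 N$
$J{\left(l \right)} = - \frac{l^{2}}{3}$ ($J{\left(l \right)} = - \frac{l l}{3} = - \frac{l^{2}}{3}$)
$d = -870$ ($d = - \frac{\left(135 + 10\right) \left(110 - 56\right)}{9} = - \frac{145 \cdot 54}{9} = \left(- \frac{1}{9}\right) 7830 = -870$)
$x{\left(G \right)} = - G$ ($x{\left(G \right)} = - \frac{G + 6 G}{7} = - \frac{7 G}{7} = - G$)
$T{\left(D \right)} = -108 + D^{2}$ ($T{\left(D \right)} = D D - \frac{18^{2}}{3} = D^{2} - 108 = -108 + D^{2}$)
$\frac{1}{T{\left(99 \right)} + x{\left(d \right)}} = \frac{1}{\left(-108 + 99^{2}\right) - -870} = \frac{1}{\left(-108 + 9801\right) + 870} = \frac{1}{9693 + 870} = \frac{1}{10563}$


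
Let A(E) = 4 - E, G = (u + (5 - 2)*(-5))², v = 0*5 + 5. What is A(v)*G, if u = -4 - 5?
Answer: -576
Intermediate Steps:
u = -9
v = 5 (v = 0 + 5 = 5)
G = 576 (G = (-9 + (5 - 2)*(-5))² = (-9 + 3*(-5))² = (-9 - 15)² = (-24)² = 576)
A(v)*G = (4 - 1*5)*576 = (4 - 5)*576 = -1*576 = -576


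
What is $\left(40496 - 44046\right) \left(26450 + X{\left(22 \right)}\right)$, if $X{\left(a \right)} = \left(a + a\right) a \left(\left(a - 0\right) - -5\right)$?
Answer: $-186680300$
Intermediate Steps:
$X{\left(a \right)} = 2 a^{2} \left(5 + a\right)$ ($X{\left(a \right)} = 2 a a \left(\left(a + 0\right) + 5\right) = 2 a^{2} \left(a + 5\right) = 2 a^{2} \left(5 + a\right)$)
$\left(40496 - 44046\right) \left(26450 + X{\left(22 \right)}\right) = \left(40496 - 44046\right) \left(26450 + 2 \cdot 22^{2} \left(5 + 22\right)\right) = - 3550 \left(26450 + 2 \cdot 484 \cdot 27\right) = - 3550 \left(26450 + 26136\right) = \left(-3550\right) 52586 = -186680300$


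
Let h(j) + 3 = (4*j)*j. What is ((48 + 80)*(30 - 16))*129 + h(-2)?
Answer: 231181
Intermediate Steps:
h(j) = -3 + 4*j² (h(j) = -3 + (4*j)*j = -3 + 4*j²)
((48 + 80)*(30 - 16))*129 + h(-2) = ((48 + 80)*(30 - 16))*129 + (-3 + 4*(-2)²) = (128*14)*129 + (-3 + 4*4) = 1792*129 + (-3 + 16) = 231168 + 13 = 231181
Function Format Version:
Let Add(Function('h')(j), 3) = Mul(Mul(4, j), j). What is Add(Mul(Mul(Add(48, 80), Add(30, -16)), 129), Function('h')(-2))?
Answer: 231181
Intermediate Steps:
Function('h')(j) = Add(-3, Mul(4, Pow(j, 2))) (Function('h')(j) = Add(-3, Mul(Mul(4, j), j)) = Add(-3, Mul(4, Pow(j, 2))))
Add(Mul(Mul(Add(48, 80), Add(30, -16)), 129), Function('h')(-2)) = Add(Mul(Mul(Add(48, 80), Add(30, -16)), 129), Add(-3, Mul(4, Pow(-2, 2)))) = Add(Mul(Mul(128, 14), 129), Add(-3, Mul(4, 4))) = Add(Mul(1792, 129), Add(-3, 16)) = Add(231168, 13) = 231181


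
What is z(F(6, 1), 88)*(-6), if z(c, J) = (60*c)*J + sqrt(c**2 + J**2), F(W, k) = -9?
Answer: 285120 - 30*sqrt(313) ≈ 2.8459e+5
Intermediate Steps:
z(c, J) = sqrt(J**2 + c**2) + 60*J*c (z(c, J) = 60*J*c + sqrt(J**2 + c**2) = sqrt(J**2 + c**2) + 60*J*c)
z(F(6, 1), 88)*(-6) = (sqrt(88**2 + (-9)**2) + 60*88*(-9))*(-6) = (sqrt(7744 + 81) - 47520)*(-6) = (sqrt(7825) - 47520)*(-6) = (5*sqrt(313) - 47520)*(-6) = (-47520 + 5*sqrt(313))*(-6) = 285120 - 30*sqrt(313)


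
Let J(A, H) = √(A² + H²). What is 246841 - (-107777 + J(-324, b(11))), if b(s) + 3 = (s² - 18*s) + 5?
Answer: 354618 - 3*√12289 ≈ 3.5429e+5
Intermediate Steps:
b(s) = 2 + s² - 18*s (b(s) = -3 + ((s² - 18*s) + 5) = -3 + (5 + s² - 18*s) = 2 + s² - 18*s)
246841 - (-107777 + J(-324, b(11))) = 246841 - (-107777 + √((-324)² + (2 + 11² - 18*11)²)) = 246841 - (-107777 + √(104976 + (2 + 121 - 198)²)) = 246841 - (-107777 + √(104976 + (-75)²)) = 246841 - (-107777 + √(104976 + 5625)) = 246841 - (-107777 + √110601) = 246841 - (-107777 + 3*√12289) = 246841 + (107777 - 3*√12289) = 354618 - 3*√12289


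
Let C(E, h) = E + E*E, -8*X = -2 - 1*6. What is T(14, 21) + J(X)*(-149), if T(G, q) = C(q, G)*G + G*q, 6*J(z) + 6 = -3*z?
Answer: 13971/2 ≈ 6985.5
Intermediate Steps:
X = 1 (X = -(-2 - 1*6)/8 = -(-2 - 6)/8 = -⅛*(-8) = 1)
C(E, h) = E + E²
J(z) = -1 - z/2 (J(z) = -1 + (-3*z)/6 = -1 - z/2)
T(G, q) = G*q + G*q*(1 + q) (T(G, q) = (q*(1 + q))*G + G*q = G*q*(1 + q) + G*q = G*q + G*q*(1 + q))
T(14, 21) + J(X)*(-149) = 14*21*(2 + 21) + (-1 - ½*1)*(-149) = 14*21*23 + (-1 - ½)*(-149) = 6762 - 3/2*(-149) = 6762 + 447/2 = 13971/2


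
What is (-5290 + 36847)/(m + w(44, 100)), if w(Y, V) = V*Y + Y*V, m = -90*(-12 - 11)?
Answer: 31557/10870 ≈ 2.9031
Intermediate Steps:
m = 2070 (m = -90*(-23) = 2070)
w(Y, V) = 2*V*Y (w(Y, V) = V*Y + V*Y = 2*V*Y)
(-5290 + 36847)/(m + w(44, 100)) = (-5290 + 36847)/(2070 + 2*100*44) = 31557/(2070 + 8800) = 31557/10870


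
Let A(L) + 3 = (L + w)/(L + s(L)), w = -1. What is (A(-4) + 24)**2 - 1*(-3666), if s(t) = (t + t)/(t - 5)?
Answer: 3274833/784 ≈ 4177.1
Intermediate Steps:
s(t) = 2*t/(-5 + t) (s(t) = (2*t)/(-5 + t) = 2*t/(-5 + t))
A(L) = -3 + (-1 + L)/(L + 2*L/(-5 + L)) (A(L) = -3 + (L - 1)/(L + 2*L/(-5 + L)) = -3 + (-1 + L)/(L + 2*L/(-5 + L)))
(A(-4) + 24)**2 - 1*(-3666) = ((5 - 2*(-4)**2 + 3*(-4))/((-4)*(-3 - 4)) + 24)**2 - 1*(-3666) = (-1/4*(5 - 2*16 - 12)/(-7) + 24)**2 + 3666 = (-1/4*(-1/7)*(5 - 32 - 12) + 24)**2 + 3666 = (-1/4*(-1/7)*(-39) + 24)**2 + 3666 = (-39/28 + 24)**2 + 3666 = (633/28)**2 + 3666 = 400689/784 + 3666 = 3274833/784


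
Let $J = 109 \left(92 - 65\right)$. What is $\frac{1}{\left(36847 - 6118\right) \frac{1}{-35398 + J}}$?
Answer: $- \frac{32455}{30729} \approx -1.0562$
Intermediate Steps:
$J = 2943$ ($J = 109 \cdot 27 = 2943$)
$\frac{1}{\left(36847 - 6118\right) \frac{1}{-35398 + J}} = \frac{1}{\left(36847 - 6118\right) \frac{1}{-35398 + 2943}} = \frac{1}{30729 \frac{1}{-32455}} = \frac{1}{30729 \left(- \frac{1}{32455}\right)} = \frac{1}{- \frac{30729}{32455}} = - \frac{32455}{30729}$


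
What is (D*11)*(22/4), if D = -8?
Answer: -484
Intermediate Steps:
(D*11)*(22/4) = (-8*11)*(22/4) = -1936/4 = -88*11/2 = -484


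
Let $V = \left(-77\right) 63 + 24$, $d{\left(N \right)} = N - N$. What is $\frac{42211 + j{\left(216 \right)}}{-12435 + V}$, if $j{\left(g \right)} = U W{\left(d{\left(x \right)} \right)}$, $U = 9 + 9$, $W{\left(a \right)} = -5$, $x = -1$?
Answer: $- \frac{42121}{17262} \approx -2.4401$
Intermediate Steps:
$d{\left(N \right)} = 0$
$U = 18$
$j{\left(g \right)} = -90$ ($j{\left(g \right)} = 18 \left(-5\right) = -90$)
$V = -4827$ ($V = -4851 + 24 = -4827$)
$\frac{42211 + j{\left(216 \right)}}{-12435 + V} = \frac{42211 - 90}{-12435 - 4827} = \frac{42121}{-17262} = 42121 \left(- \frac{1}{17262}\right) = - \frac{42121}{17262}$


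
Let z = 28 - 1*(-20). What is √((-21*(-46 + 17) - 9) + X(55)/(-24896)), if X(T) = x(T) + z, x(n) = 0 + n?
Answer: √5810686333/3112 ≈ 24.495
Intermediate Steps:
x(n) = n
z = 48 (z = 28 + 20 = 48)
X(T) = 48 + T (X(T) = T + 48 = 48 + T)
√((-21*(-46 + 17) - 9) + X(55)/(-24896)) = √((-21*(-46 + 17) - 9) + (48 + 55)/(-24896)) = √((-21*(-29) - 9) + 103*(-1/24896)) = √((609 - 9) - 103/24896) = √(600 - 103/24896) = √(14937497/24896) = √5810686333/3112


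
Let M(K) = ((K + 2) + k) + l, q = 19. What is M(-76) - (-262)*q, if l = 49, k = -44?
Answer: 4909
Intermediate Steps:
M(K) = 7 + K (M(K) = ((K + 2) - 44) + 49 = ((2 + K) - 44) + 49 = (-42 + K) + 49 = 7 + K)
M(-76) - (-262)*q = (7 - 76) - (-262)*19 = -69 - 1*(-4978) = -69 + 4978 = 4909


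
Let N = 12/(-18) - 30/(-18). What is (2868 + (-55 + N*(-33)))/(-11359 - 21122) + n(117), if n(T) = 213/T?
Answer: 732577/422253 ≈ 1.7349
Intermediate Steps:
N = 1 (N = 12*(-1/18) - 30*(-1/18) = -2/3 + 5/3 = 1)
(2868 + (-55 + N*(-33)))/(-11359 - 21122) + n(117) = (2868 + (-55 + 1*(-33)))/(-11359 - 21122) + 213/117 = (2868 + (-55 - 33))/(-32481) + 213*(1/117) = (2868 - 88)*(-1/32481) + 71/39 = 2780*(-1/32481) + 71/39 = -2780/32481 + 71/39 = 732577/422253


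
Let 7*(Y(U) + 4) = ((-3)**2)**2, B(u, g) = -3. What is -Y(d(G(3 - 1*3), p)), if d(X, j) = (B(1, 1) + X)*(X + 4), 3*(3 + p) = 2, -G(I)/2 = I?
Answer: -53/7 ≈ -7.5714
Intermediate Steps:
G(I) = -2*I
p = -7/3 (p = -3 + (1/3)*2 = -3 + 2/3 = -7/3 ≈ -2.3333)
d(X, j) = (-3 + X)*(4 + X) (d(X, j) = (-3 + X)*(X + 4) = (-3 + X)*(4 + X))
Y(U) = 53/7 (Y(U) = -4 + ((-3)**2)**2/7 = -4 + (1/7)*9**2 = -4 + (1/7)*81 = -4 + 81/7 = 53/7)
-Y(d(G(3 - 1*3), p)) = -1*53/7 = -53/7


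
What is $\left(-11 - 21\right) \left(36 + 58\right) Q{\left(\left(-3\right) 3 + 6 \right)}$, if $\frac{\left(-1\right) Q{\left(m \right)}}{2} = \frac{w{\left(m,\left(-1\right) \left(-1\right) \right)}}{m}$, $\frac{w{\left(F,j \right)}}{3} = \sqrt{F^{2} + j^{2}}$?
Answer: $- 6016 \sqrt{10} \approx -19024.0$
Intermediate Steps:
$w{\left(F,j \right)} = 3 \sqrt{F^{2} + j^{2}}$
$Q{\left(m \right)} = - \frac{6 \sqrt{1 + m^{2}}}{m}$ ($Q{\left(m \right)} = - 2 \frac{3 \sqrt{m^{2} + \left(\left(-1\right) \left(-1\right)\right)^{2}}}{m} = - 2 \frac{3 \sqrt{m^{2} + 1^{2}}}{m} = - 2 \frac{3 \sqrt{m^{2} + 1}}{m} = - 2 \frac{3 \sqrt{1 + m^{2}}}{m} = - \frac{6 \sqrt{1 + m^{2}}}{m}$)
$\left(-11 - 21\right) \left(36 + 58\right) Q{\left(\left(-3\right) 3 + 6 \right)} = \left(-11 - 21\right) \left(36 + 58\right) \left(- \frac{6 \sqrt{1 + \left(\left(-3\right) 3 + 6\right)^{2}}}{\left(-3\right) 3 + 6}\right) = \left(-32\right) 94 \left(- \frac{6 \sqrt{1 + \left(-9 + 6\right)^{2}}}{-9 + 6}\right) = - 3008 \left(- \frac{6 \sqrt{1 + \left(-3\right)^{2}}}{-3}\right) = - 3008 \left(\left(-6\right) \left(- \frac{1}{3}\right) \sqrt{1 + 9}\right) = - 3008 \left(\left(-6\right) \left(- \frac{1}{3}\right) \sqrt{10}\right) = - 3008 \cdot 2 \sqrt{10} = - 6016 \sqrt{10}$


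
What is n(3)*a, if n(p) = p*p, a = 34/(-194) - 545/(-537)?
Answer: 131208/17363 ≈ 7.5568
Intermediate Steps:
a = 43736/52089 (a = 34*(-1/194) - 545*(-1/537) = -17/97 + 545/537 = 43736/52089 ≈ 0.83964)
n(p) = p²
n(3)*a = 3²*(43736/52089) = 9*(43736/52089) = 131208/17363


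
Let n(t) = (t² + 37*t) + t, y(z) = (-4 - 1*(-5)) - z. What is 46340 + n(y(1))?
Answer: 46340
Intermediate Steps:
y(z) = 1 - z (y(z) = (-4 + 5) - z = 1 - z)
n(t) = t² + 38*t
46340 + n(y(1)) = 46340 + (1 - 1*1)*(38 + (1 - 1*1)) = 46340 + (1 - 1)*(38 + (1 - 1)) = 46340 + 0*(38 + 0) = 46340 + 0*38 = 46340 + 0 = 46340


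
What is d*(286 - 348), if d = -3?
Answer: 186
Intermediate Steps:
d*(286 - 348) = -3*(286 - 348) = -3*(-62) = 186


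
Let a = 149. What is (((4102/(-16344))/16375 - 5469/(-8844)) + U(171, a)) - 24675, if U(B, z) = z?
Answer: -604690209666178/24655690125 ≈ -24525.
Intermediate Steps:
(((4102/(-16344))/16375 - 5469/(-8844)) + U(171, a)) - 24675 = (((4102/(-16344))/16375 - 5469/(-8844)) + 149) - 24675 = (((4102*(-1/16344))*(1/16375) - 5469*(-1/8844)) + 149) - 24675 = ((-2051/8172*1/16375 + 1823/2948) + 149) - 24675 = ((-2051/133816500 + 1823/2948) + 149) - 24675 = (15246339572/24655690125 + 149) - 24675 = 3688944168197/24655690125 - 24675 = -604690209666178/24655690125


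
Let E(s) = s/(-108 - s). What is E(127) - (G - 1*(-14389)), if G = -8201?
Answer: -1454307/235 ≈ -6188.5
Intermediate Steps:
E(127) - (G - 1*(-14389)) = -1*127/(108 + 127) - (-8201 - 1*(-14389)) = -1*127/235 - (-8201 + 14389) = -1*127*1/235 - 1*6188 = -127/235 - 6188 = -1454307/235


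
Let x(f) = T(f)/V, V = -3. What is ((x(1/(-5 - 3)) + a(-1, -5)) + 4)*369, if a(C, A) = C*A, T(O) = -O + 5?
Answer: 21525/8 ≈ 2690.6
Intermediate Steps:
T(O) = 5 - O
a(C, A) = A*C
x(f) = -5/3 + f/3 (x(f) = (5 - f)/(-3) = (5 - f)*(-⅓) = -5/3 + f/3)
((x(1/(-5 - 3)) + a(-1, -5)) + 4)*369 = (((-5/3 + 1/(3*(-5 - 3))) - 5*(-1)) + 4)*369 = (((-5/3 + (⅓)/(-8)) + 5) + 4)*369 = (((-5/3 + (⅓)*(-⅛)) + 5) + 4)*369 = (((-5/3 - 1/24) + 5) + 4)*369 = ((-41/24 + 5) + 4)*369 = (79/24 + 4)*369 = (175/24)*369 = 21525/8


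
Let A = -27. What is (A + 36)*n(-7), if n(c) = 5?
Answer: 45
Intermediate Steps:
(A + 36)*n(-7) = (-27 + 36)*5 = 9*5 = 45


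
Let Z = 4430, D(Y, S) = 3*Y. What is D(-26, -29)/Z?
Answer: -39/2215 ≈ -0.017607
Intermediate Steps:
D(-26, -29)/Z = (3*(-26))/4430 = -78*1/4430 = -39/2215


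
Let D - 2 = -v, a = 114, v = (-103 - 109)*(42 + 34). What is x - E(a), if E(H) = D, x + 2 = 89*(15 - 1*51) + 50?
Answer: -19270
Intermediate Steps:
v = -16112 (v = -212*76 = -16112)
x = -3156 (x = -2 + (89*(15 - 1*51) + 50) = -2 + (89*(15 - 51) + 50) = -2 + (89*(-36) + 50) = -2 + (-3204 + 50) = -2 - 3154 = -3156)
D = 16114 (D = 2 - 1*(-16112) = 2 + 16112 = 16114)
E(H) = 16114
x - E(a) = -3156 - 1*16114 = -3156 - 16114 = -19270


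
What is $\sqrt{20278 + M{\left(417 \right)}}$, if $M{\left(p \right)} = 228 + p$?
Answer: $7 \sqrt{427} \approx 144.65$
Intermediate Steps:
$\sqrt{20278 + M{\left(417 \right)}} = \sqrt{20278 + \left(228 + 417\right)} = \sqrt{20278 + 645} = \sqrt{20923} = 7 \sqrt{427}$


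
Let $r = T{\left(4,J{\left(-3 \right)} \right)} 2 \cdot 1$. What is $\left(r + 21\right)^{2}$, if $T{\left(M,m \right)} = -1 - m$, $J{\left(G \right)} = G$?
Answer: $625$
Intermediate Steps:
$r = 4$ ($r = \left(-1 - -3\right) 2 \cdot 1 = \left(-1 + 3\right) 2 \cdot 1 = 2 \cdot 2 \cdot 1 = 4 \cdot 1 = 4$)
$\left(r + 21\right)^{2} = \left(4 + 21\right)^{2} = 25^{2} = 625$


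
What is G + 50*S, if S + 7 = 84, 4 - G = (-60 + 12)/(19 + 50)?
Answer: 88658/23 ≈ 3854.7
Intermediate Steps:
G = 108/23 (G = 4 - (-60 + 12)/(19 + 50) = 4 - (-48)/69 = 4 - 1*(-16/23) = 4 + 16/23 = 108/23 ≈ 4.6956)
S = 77 (S = -7 + 84 = 77)
G + 50*S = 108/23 + 50*77 = 108/23 + 3850 = 88658/23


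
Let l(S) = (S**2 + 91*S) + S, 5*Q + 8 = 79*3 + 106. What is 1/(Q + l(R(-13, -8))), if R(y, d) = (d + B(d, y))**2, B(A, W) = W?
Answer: 1/235120 ≈ 4.2531e-6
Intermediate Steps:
Q = 67 (Q = -8/5 + (79*3 + 106)/5 = -8/5 + (237 + 106)/5 = -8/5 + (1/5)*343 = -8/5 + 343/5 = 67)
R(y, d) = (d + y)**2
l(S) = S**2 + 92*S
1/(Q + l(R(-13, -8))) = 1/(67 + (-8 - 13)**2*(92 + (-8 - 13)**2)) = 1/(67 + (-21)**2*(92 + (-21)**2)) = 1/(67 + 441*(92 + 441)) = 1/(67 + 441*533) = 1/(67 + 235053) = 1/235120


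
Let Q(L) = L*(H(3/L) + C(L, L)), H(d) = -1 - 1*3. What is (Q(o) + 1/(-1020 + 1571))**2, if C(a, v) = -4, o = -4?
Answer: 310922689/303601 ≈ 1024.1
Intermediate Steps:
H(d) = -4 (H(d) = -1 - 3 = -4)
Q(L) = -8*L (Q(L) = L*(-4 - 4) = L*(-8) = -8*L)
(Q(o) + 1/(-1020 + 1571))**2 = (-8*(-4) + 1/(-1020 + 1571))**2 = (32 + 1/551)**2 = (17633/551)**2 = 310922689/303601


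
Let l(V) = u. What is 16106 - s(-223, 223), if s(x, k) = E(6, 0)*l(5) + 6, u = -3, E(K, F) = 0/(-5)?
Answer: 16100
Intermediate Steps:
E(K, F) = 0 (E(K, F) = 0*(-⅕) = 0)
l(V) = -3
s(x, k) = 6 (s(x, k) = 0*(-3) + 6 = 0 + 6 = 6)
16106 - s(-223, 223) = 16106 - 1*6 = 16106 - 6 = 16100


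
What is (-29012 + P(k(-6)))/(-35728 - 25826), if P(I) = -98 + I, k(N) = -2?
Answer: 4852/10259 ≈ 0.47295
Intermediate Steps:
(-29012 + P(k(-6)))/(-35728 - 25826) = (-29012 + (-98 - 2))/(-35728 - 25826) = (-29012 - 100)/(-61554) = -29112*(-1/61554) = 4852/10259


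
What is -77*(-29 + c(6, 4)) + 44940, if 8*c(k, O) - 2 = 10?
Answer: 94115/2 ≈ 47058.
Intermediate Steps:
c(k, O) = 3/2 (c(k, O) = 1/4 + (1/8)*10 = 1/4 + 5/4 = 3/2)
-77*(-29 + c(6, 4)) + 44940 = -77*(-29 + 3/2) + 44940 = -77*(-55/2) + 44940 = 4235/2 + 44940 = 94115/2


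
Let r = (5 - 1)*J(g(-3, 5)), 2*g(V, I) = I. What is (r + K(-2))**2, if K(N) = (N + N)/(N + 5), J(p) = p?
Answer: 676/9 ≈ 75.111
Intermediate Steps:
g(V, I) = I/2
K(N) = 2*N/(5 + N) (K(N) = (2*N)/(5 + N) = 2*N/(5 + N))
r = 10 (r = (5 - 1)*((1/2)*5) = 4*(5/2) = 10)
(r + K(-2))**2 = (10 + 2*(-2)/(5 - 2))**2 = (10 + 2*(-2)/3)**2 = (10 + 2*(-2)*(1/3))**2 = (10 - 4/3)**2 = (26/3)**2 = 676/9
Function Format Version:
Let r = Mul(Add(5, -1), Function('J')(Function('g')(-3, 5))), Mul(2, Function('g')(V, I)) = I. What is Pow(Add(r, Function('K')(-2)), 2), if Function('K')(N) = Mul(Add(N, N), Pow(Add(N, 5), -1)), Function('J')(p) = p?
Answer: Rational(676, 9) ≈ 75.111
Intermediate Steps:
Function('g')(V, I) = Mul(Rational(1, 2), I)
Function('K')(N) = Mul(2, N, Pow(Add(5, N), -1)) (Function('K')(N) = Mul(Mul(2, N), Pow(Add(5, N), -1)) = Mul(2, N, Pow(Add(5, N), -1)))
r = 10 (r = Mul(Add(5, -1), Mul(Rational(1, 2), 5)) = Mul(4, Rational(5, 2)) = 10)
Pow(Add(r, Function('K')(-2)), 2) = Pow(Add(10, Mul(2, -2, Pow(Add(5, -2), -1))), 2) = Pow(Add(10, Mul(2, -2, Pow(3, -1))), 2) = Pow(Add(10, Mul(2, -2, Rational(1, 3))), 2) = Pow(Add(10, Rational(-4, 3)), 2) = Pow(Rational(26, 3), 2) = Rational(676, 9)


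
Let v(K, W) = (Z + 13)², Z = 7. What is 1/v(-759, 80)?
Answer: 1/400 ≈ 0.0025000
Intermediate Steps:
v(K, W) = 400 (v(K, W) = (7 + 13)² = 20² = 400)
1/v(-759, 80) = 1/400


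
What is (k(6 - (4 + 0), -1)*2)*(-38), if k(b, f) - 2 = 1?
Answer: -228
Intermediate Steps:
k(b, f) = 3 (k(b, f) = 2 + 1 = 3)
(k(6 - (4 + 0), -1)*2)*(-38) = (3*2)*(-38) = 6*(-38) = -228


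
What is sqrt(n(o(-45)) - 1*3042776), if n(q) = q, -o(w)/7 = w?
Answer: I*sqrt(3042461) ≈ 1744.3*I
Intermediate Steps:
o(w) = -7*w
sqrt(n(o(-45)) - 1*3042776) = sqrt(-7*(-45) - 1*3042776) = sqrt(315 - 3042776) = sqrt(-3042461) = I*sqrt(3042461)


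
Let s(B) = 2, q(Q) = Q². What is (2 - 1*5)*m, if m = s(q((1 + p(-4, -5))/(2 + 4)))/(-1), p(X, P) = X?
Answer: 6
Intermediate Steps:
m = -2 (m = 2/(-1) = 2*(-1) = -2)
(2 - 1*5)*m = (2 - 1*5)*(-2) = (2 - 5)*(-2) = -3*(-2) = 6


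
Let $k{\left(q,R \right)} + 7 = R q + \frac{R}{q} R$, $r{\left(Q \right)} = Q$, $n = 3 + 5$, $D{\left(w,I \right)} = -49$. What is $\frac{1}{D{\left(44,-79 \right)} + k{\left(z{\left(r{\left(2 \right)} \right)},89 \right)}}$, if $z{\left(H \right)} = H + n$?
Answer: $\frac{10}{16261} \approx 0.00061497$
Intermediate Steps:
$n = 8$
$z{\left(H \right)} = 8 + H$ ($z{\left(H \right)} = H + 8 = 8 + H$)
$k{\left(q,R \right)} = -7 + R q + \frac{R^{2}}{q}$ ($k{\left(q,R \right)} = -7 + \left(R q + \frac{R}{q} R\right) = -7 + \left(R q + \frac{R^{2}}{q}\right) = -7 + R q + \frac{R^{2}}{q}$)
$\frac{1}{D{\left(44,-79 \right)} + k{\left(z{\left(r{\left(2 \right)} \right)},89 \right)}} = \frac{1}{-49 + \left(-7 + 89 \left(8 + 2\right) + \frac{89^{2}}{8 + 2}\right)} = \frac{1}{-49 + \left(-7 + 89 \cdot 10 + \frac{7921}{10}\right)} = \frac{1}{-49 + \left(-7 + 890 + 7921 \cdot \frac{1}{10}\right)} = \frac{1}{-49 + \left(-7 + 890 + \frac{7921}{10}\right)} = \frac{1}{-49 + \frac{16751}{10}} = \frac{1}{\frac{16261}{10}} = \frac{10}{16261}$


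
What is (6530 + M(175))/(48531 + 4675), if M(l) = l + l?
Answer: 3440/26603 ≈ 0.12931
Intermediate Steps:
M(l) = 2*l
(6530 + M(175))/(48531 + 4675) = (6530 + 2*175)/(48531 + 4675) = (6530 + 350)/53206 = 6880*(1/53206) = 3440/26603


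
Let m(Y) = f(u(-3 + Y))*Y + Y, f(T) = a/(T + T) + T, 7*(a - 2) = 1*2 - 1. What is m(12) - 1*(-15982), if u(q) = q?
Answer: 112724/7 ≈ 16103.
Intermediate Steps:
a = 15/7 (a = 2 + (1*2 - 1)/7 = 2 + (2 - 1)/7 = 2 + (1/7)*1 = 2 + 1/7 = 15/7 ≈ 2.1429)
f(T) = T + 15/(14*T) (f(T) = 15/(7*(T + T)) + T = 15/(7*((2*T))) + T = 15*(1/(2*T))/7 + T = 15/(14*T) + T = T + 15/(14*T))
m(Y) = Y + Y*(-3 + Y + 15/(14*(-3 + Y))) (m(Y) = ((-3 + Y) + 15/(14*(-3 + Y)))*Y + Y = (-3 + Y + 15/(14*(-3 + Y)))*Y + Y = Y*(-3 + Y + 15/(14*(-3 + Y))) + Y = Y + Y*(-3 + Y + 15/(14*(-3 + Y))))
m(12) - 1*(-15982) = (1/14)*12*(15 + 14*(-3 + 12)*(-2 + 12))/(-3 + 12) - 1*(-15982) = (1/14)*12*(15 + 14*9*10)/9 + 15982 = (1/14)*12*(1/9)*(15 + 1260) + 15982 = (1/14)*12*(1/9)*1275 + 15982 = 850/7 + 15982 = 112724/7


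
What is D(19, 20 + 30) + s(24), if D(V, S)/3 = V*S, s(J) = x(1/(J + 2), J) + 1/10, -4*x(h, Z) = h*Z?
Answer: 370483/130 ≈ 2849.9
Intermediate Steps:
x(h, Z) = -Z*h/4 (x(h, Z) = -h*Z/4 = -Z*h/4)
s(J) = ⅒ - J/(4*(2 + J)) (s(J) = -J/(4*(J + 2)) + 1/10 = -J/(4*(2 + J)) + ⅒ = ⅒ - J/(4*(2 + J)))
D(V, S) = 3*S*V (D(V, S) = 3*(V*S) = 3*(S*V) = 3*S*V)
D(19, 20 + 30) + s(24) = 3*(20 + 30)*19 + (4 - 3*24)/(20*(2 + 24)) = 3*50*19 + (1/20)*(4 - 72)/26 = 2850 + (1/20)*(1/26)*(-68) = 2850 - 17/130 = 370483/130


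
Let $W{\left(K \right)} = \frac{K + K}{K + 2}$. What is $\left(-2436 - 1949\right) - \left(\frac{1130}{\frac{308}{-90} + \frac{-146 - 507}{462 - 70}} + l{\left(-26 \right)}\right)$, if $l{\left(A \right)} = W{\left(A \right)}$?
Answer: $- \frac{2242969019}{538518} \approx -4165.1$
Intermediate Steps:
$W{\left(K \right)} = \frac{2 K}{2 + K}$
$l{\left(A \right)} = \frac{2 A}{2 + A}$
$\left(-2436 - 1949\right) - \left(\frac{1130}{\frac{308}{-90} + \frac{-146 - 507}{462 - 70}} + l{\left(-26 \right)}\right) = \left(-2436 - 1949\right) - \left(\frac{1130}{\frac{308}{-90} + \frac{-146 - 507}{462 - 70}} + 2 \left(-26\right) \frac{1}{2 - 26}\right) = -4385 - \left(\frac{1130}{308 \left(- \frac{1}{90}\right) - \frac{653}{392}} + 2 \left(-26\right) \frac{1}{-24}\right) = -4385 - \left(\frac{1130}{- \frac{154}{45} - \frac{653}{392}} + 2 \left(-26\right) \left(- \frac{1}{24}\right)\right) = -4385 - \left(\frac{13}{6} + \frac{1130}{- \frac{154}{45} - \frac{653}{392}}\right) = -4385 - \left(\frac{13}{6} + \frac{1130}{- \frac{89753}{17640}}\right) = -4385 - - \frac{118432411}{538518} = -4385 + \left(\frac{19933200}{89753} - \frac{13}{6}\right) = -4385 + \frac{118432411}{538518} = - \frac{2242969019}{538518}$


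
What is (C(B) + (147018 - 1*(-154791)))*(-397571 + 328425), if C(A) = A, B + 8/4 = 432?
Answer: -20898617894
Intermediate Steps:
B = 430 (B = -2 + 432 = 430)
(C(B) + (147018 - 1*(-154791)))*(-397571 + 328425) = (430 + (147018 - 1*(-154791)))*(-397571 + 328425) = (430 + (147018 + 154791))*(-69146) = (430 + 301809)*(-69146) = 302239*(-69146) = -20898617894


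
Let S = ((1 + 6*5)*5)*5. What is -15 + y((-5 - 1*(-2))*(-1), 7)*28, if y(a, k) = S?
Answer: 21685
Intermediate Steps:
S = 775 (S = ((1 + 30)*5)*5 = (31*5)*5 = 155*5 = 775)
y(a, k) = 775
-15 + y((-5 - 1*(-2))*(-1), 7)*28 = -15 + 775*28 = -15 + 21700 = 21685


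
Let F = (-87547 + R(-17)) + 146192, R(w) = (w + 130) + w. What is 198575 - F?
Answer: 139834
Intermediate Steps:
R(w) = 130 + 2*w (R(w) = (130 + w) + w = 130 + 2*w)
F = 58741 (F = (-87547 + (130 + 2*(-17))) + 146192 = (-87547 + (130 - 34)) + 146192 = (-87547 + 96) + 146192 = -87451 + 146192 = 58741)
198575 - F = 198575 - 1*58741 = 198575 - 58741 = 139834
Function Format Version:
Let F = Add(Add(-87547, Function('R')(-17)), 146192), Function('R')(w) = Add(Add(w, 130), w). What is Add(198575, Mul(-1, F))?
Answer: 139834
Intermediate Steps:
Function('R')(w) = Add(130, Mul(2, w)) (Function('R')(w) = Add(Add(130, w), w) = Add(130, Mul(2, w)))
F = 58741 (F = Add(Add(-87547, Add(130, Mul(2, -17))), 146192) = Add(Add(-87547, Add(130, -34)), 146192) = Add(Add(-87547, 96), 146192) = Add(-87451, 146192) = 58741)
Add(198575, Mul(-1, F)) = Add(198575, Mul(-1, 58741)) = Add(198575, -58741) = 139834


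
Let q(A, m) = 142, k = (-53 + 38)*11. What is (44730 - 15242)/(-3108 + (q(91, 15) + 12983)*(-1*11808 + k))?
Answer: -29488/157148733 ≈ -0.00018764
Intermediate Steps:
k = -165 (k = -15*11 = -165)
(44730 - 15242)/(-3108 + (q(91, 15) + 12983)*(-1*11808 + k)) = (44730 - 15242)/(-3108 + (142 + 12983)*(-1*11808 - 165)) = 29488/(-3108 + 13125*(-11808 - 165)) = 29488/(-3108 + 13125*(-11973)) = 29488/(-3108 - 157145625) = 29488/(-157148733) = 29488*(-1/157148733) = -29488/157148733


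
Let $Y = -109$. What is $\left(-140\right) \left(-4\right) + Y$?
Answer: $451$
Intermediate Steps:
$\left(-140\right) \left(-4\right) + Y = \left(-140\right) \left(-4\right) - 109 = 560 - 109 = 451$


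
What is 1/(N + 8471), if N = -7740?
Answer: 1/731 ≈ 0.0013680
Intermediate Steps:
1/(N + 8471) = 1/(-7740 + 8471) = 1/731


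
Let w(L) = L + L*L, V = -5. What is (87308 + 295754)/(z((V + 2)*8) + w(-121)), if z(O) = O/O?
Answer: 383062/14521 ≈ 26.380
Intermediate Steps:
z(O) = 1
w(L) = L + L²
(87308 + 295754)/(z((V + 2)*8) + w(-121)) = (87308 + 295754)/(1 - 121*(1 - 121)) = 383062/(1 - 121*(-120)) = 383062/(1 + 14520) = 383062/14521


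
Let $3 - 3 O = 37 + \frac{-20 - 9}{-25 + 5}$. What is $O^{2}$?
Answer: $\frac{502681}{3600} \approx 139.63$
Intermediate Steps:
$O = - \frac{709}{60}$ ($O = 1 - \frac{37 + \frac{-20 - 9}{-25 + 5}}{3} = 1 - \frac{37 - \frac{29}{-20}}{3} = 1 - \frac{37 - - \frac{29}{20}}{3} = 1 - \frac{37 + \frac{29}{20}}{3} = 1 - \frac{769}{60} = - \frac{709}{60} \approx -11.817$)
$O^{2} = \left(- \frac{709}{60}\right)^{2} = \frac{502681}{3600}$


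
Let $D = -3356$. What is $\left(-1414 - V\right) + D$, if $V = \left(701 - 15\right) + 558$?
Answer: $-6014$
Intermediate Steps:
$V = 1244$ ($V = 686 + 558 = 1244$)
$\left(-1414 - V\right) + D = \left(-1414 - 1244\right) - 3356 = -2658 - 3356 = -6014$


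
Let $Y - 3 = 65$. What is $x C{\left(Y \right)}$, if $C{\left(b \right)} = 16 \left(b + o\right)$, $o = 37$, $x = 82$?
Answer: $137760$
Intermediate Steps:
$Y = 68$ ($Y = 3 + 65 = 68$)
$C{\left(b \right)} = 592 + 16 b$ ($C{\left(b \right)} = 16 \left(b + 37\right) = 16 \left(37 + b\right) = 592 + 16 b$)
$x C{\left(Y \right)} = 82 \left(592 + 16 \cdot 68\right) = 82 \left(592 + 1088\right) = 82 \cdot 1680 = 137760$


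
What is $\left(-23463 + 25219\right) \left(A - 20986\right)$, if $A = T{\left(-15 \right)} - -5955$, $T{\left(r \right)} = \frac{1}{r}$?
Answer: $- \frac{395918296}{15} \approx -2.6395 \cdot 10^{7}$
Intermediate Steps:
$A = \frac{89324}{15}$ ($A = \frac{1}{-15} - -5955 = - \frac{1}{15} + 5955 = \frac{89324}{15} \approx 5954.9$)
$\left(-23463 + 25219\right) \left(A - 20986\right) = \left(-23463 + 25219\right) \left(\frac{89324}{15} - 20986\right) = 1756 \left(- \frac{225466}{15}\right) = - \frac{395918296}{15}$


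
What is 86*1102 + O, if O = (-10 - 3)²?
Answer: 94941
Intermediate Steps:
O = 169 (O = (-13)² = 169)
86*1102 + O = 86*1102 + 169 = 94772 + 169 = 94941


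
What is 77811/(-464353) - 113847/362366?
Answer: -81061256817/168265739198 ≈ -0.48175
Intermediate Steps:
77811/(-464353) - 113847/362366 = 77811*(-1/464353) - 113847*1/362366 = -77811/464353 - 113847/362366 = -81061256817/168265739198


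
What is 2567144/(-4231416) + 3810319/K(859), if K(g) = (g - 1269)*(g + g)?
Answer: -2241411209053/372565600260 ≈ -6.0162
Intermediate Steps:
K(g) = 2*g*(-1269 + g) (K(g) = (-1269 + g)*(2*g) = 2*g*(-1269 + g))
2567144/(-4231416) + 3810319/K(859) = 2567144/(-4231416) + 3810319/((2*859*(-1269 + 859))) = 2567144*(-1/4231416) + 3810319/((2*859*(-410))) = -320893/528927 + 3810319/(-704380) = -320893/528927 + 3810319*(-1/704380) = -320893/528927 - 3810319/704380 = -2241411209053/372565600260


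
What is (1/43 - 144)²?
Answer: 38328481/1849 ≈ 20729.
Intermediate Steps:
(1/43 - 144)² = (-6191/43)² = 38328481/1849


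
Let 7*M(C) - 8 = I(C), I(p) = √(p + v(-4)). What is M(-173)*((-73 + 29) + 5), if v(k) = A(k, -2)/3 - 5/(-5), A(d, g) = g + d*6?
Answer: -312/7 - 13*I*√1626/7 ≈ -44.571 - 74.887*I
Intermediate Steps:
A(d, g) = g + 6*d
v(k) = ⅓ + 2*k (v(k) = (-2 + 6*k)/3 - 5/(-5) = (-2 + 6*k)*(⅓) - 5*(-⅕) = (-⅔ + 2*k) + 1 = ⅓ + 2*k)
I(p) = √(-23/3 + p) (I(p) = √(p + (⅓ + 2*(-4))) = √(p + (⅓ - 8)) = √(p - 23/3) = √(-23/3 + p))
M(C) = 8/7 + √(-69 + 9*C)/21 (M(C) = 8/7 + (√(-69 + 9*C)/3)/7 = 8/7 + √(-69 + 9*C)/21)
M(-173)*((-73 + 29) + 5) = (8/7 + √(-69 + 9*(-173))/21)*((-73 + 29) + 5) = (8/7 + √(-69 - 1557)/21)*(-44 + 5) = (8/7 + √(-1626)/21)*(-39) = (8/7 + (I*√1626)/21)*(-39) = (8/7 + I*√1626/21)*(-39) = -312/7 - 13*I*√1626/7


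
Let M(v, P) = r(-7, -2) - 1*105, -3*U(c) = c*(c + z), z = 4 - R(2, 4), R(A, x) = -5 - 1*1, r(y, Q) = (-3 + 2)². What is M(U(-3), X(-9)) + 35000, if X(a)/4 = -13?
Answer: 34896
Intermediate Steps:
r(y, Q) = 1 (r(y, Q) = (-1)² = 1)
X(a) = -52 (X(a) = 4*(-13) = -52)
R(A, x) = -6 (R(A, x) = -5 - 1 = -6)
z = 10 (z = 4 - 1*(-6) = 4 + 6 = 10)
U(c) = -c*(10 + c)/3 (U(c) = -c*(c + 10)/3 = -c*(10 + c)/3)
M(v, P) = -104 (M(v, P) = 1 - 1*105 = 1 - 105 = -104)
M(U(-3), X(-9)) + 35000 = -104 + 35000 = 34896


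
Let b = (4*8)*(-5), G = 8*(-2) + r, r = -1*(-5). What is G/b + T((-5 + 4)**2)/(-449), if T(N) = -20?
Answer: 8139/71840 ≈ 0.11329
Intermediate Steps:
r = 5
G = -11 (G = 8*(-2) + 5 = -16 + 5 = -11)
b = -160 (b = 32*(-5) = -160)
G/b + T((-5 + 4)**2)/(-449) = -11/(-160) - 20/(-449) = -11*(-1/160) - 20*(-1/449) = 11/160 + 20/449 = 8139/71840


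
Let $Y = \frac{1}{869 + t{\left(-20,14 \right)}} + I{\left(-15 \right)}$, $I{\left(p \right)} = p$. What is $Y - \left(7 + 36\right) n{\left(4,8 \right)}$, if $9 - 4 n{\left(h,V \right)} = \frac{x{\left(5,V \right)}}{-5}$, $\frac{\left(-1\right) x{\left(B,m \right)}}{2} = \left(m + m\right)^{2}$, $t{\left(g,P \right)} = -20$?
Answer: $\frac{16794089}{16980} \approx 989.05$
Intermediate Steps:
$x{\left(B,m \right)} = - 8 m^{2}$ ($x{\left(B,m \right)} = - 2 \left(m + m\right)^{2} = - 2 \left(2 m\right)^{2} = - 2 \cdot 4 m^{2} = - 8 m^{2}$)
$n{\left(h,V \right)} = \frac{9}{4} - \frac{2 V^{2}}{5}$ ($n{\left(h,V \right)} = \frac{9}{4} - \frac{- 8 V^{2} \frac{1}{-5}}{4} = \frac{9}{4} - \frac{- 8 V^{2} \left(- \frac{1}{5}\right)}{4} = \frac{9}{4} - \frac{\frac{8}{5} V^{2}}{4} = \frac{9}{4} - \frac{2 V^{2}}{5}$)
$Y = - \frac{12734}{849}$ ($Y = \frac{1}{869 - 20} - 15 = \frac{1}{849} - 15 = - \frac{12734}{849} \approx -14.999$)
$Y - \left(7 + 36\right) n{\left(4,8 \right)} = - \frac{12734}{849} - \left(7 + 36\right) \left(\frac{9}{4} - \frac{2 \cdot 8^{2}}{5}\right) = - \frac{12734}{849} - 43 \left(\frac{9}{4} - \frac{128}{5}\right) = - \frac{12734}{849} - 43 \left(- \frac{467}{20}\right) = - \frac{12734}{849} - - \frac{20081}{20} = - \frac{12734}{849} + \frac{20081}{20} = \frac{16794089}{16980}$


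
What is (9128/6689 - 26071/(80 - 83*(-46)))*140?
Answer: -9716558250/13036861 ≈ -745.31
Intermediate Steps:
(9128/6689 - 26071/(80 - 83*(-46)))*140 = (9128*(1/6689) - 26071/(80 + 3818))*140 = (9128/6689 - 26071/3898)*140 = -138807975/26073722*140 = -9716558250/13036861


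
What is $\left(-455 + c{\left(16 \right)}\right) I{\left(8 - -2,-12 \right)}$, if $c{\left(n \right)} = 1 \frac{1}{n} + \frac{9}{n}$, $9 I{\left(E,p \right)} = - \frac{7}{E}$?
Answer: $\frac{5089}{144} \approx 35.34$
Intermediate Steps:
$I{\left(E,p \right)} = - \frac{7}{9 E}$ ($I{\left(E,p \right)} = \frac{\left(-7\right) \frac{1}{E}}{9} = - \frac{7}{9 E}$)
$c{\left(n \right)} = \frac{10}{n}$ ($c{\left(n \right)} = \frac{1}{n} + \frac{9}{n} = \frac{10}{n}$)
$\left(-455 + c{\left(16 \right)}\right) I{\left(8 - -2,-12 \right)} = \left(-455 + \frac{10}{16}\right) \left(- \frac{7}{9 \left(8 - -2\right)}\right) = \left(-455 + 10 \cdot \frac{1}{16}\right) \left(- \frac{7}{9 \left(8 + 2\right)}\right) = \left(-455 + \frac{5}{8}\right) \left(- \frac{7}{9 \cdot 10}\right) = - \frac{3635 \left(\left(- \frac{7}{9}\right) \frac{1}{10}\right)}{8} = \left(- \frac{3635}{8}\right) \left(- \frac{7}{90}\right) = \frac{5089}{144}$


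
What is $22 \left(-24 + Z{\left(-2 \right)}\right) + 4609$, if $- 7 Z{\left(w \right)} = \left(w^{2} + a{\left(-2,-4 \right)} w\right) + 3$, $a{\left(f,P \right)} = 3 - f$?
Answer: $\frac{28633}{7} \approx 4090.4$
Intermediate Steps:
$Z{\left(w \right)} = - \frac{3}{7} - \frac{5 w}{7} - \frac{w^{2}}{7}$ ($Z{\left(w \right)} = - \frac{\left(w^{2} + \left(3 - -2\right) w\right) + 3}{7} = - \frac{\left(w^{2} + \left(3 + 2\right) w\right) + 3}{7} = - \frac{\left(w^{2} + 5 w\right) + 3}{7} = - \frac{3 + w^{2} + 5 w}{7} = - \frac{3}{7} - \frac{5 w}{7} - \frac{w^{2}}{7}$)
$22 \left(-24 + Z{\left(-2 \right)}\right) + 4609 = 22 \left(-24 - \left(-1 + \frac{4}{7}\right)\right) + 4609 = 22 \left(-24 - - \frac{3}{7}\right) + 4609 = 22 \left(-24 + \frac{3}{7}\right) + 4609 = 22 \left(- \frac{165}{7}\right) + 4609 = - \frac{3630}{7} + 4609 = \frac{28633}{7}$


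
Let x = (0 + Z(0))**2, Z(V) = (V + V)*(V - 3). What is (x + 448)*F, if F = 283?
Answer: 126784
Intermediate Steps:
Z(V) = 2*V*(-3 + V) (Z(V) = (2*V)*(-3 + V) = 2*V*(-3 + V))
x = 0 (x = (0 + 2*0*(-3 + 0))**2 = (0 + 2*0*(-3))**2 = (0 + 0)**2 = 0**2 = 0)
(x + 448)*F = (0 + 448)*283 = 448*283 = 126784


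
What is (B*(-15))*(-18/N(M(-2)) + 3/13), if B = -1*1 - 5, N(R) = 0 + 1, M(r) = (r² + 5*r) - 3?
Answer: -20790/13 ≈ -1599.2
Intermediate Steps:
M(r) = -3 + r² + 5*r
N(R) = 1
B = -6 (B = -1 - 5 = -6)
(B*(-15))*(-18/N(M(-2)) + 3/13) = (-6*(-15))*(-18/1 + 3/13) = 90*(-18*1 + 3*(1/13)) = 90*(-18 + 3/13) = 90*(-231/13) = -20790/13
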